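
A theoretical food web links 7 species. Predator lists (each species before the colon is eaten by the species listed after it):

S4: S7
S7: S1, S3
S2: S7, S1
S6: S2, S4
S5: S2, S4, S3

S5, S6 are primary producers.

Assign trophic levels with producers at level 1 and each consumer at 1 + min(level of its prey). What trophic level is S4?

Trophic level 2

S5 is a producer → level 1.
S4 eats S5 → level 2.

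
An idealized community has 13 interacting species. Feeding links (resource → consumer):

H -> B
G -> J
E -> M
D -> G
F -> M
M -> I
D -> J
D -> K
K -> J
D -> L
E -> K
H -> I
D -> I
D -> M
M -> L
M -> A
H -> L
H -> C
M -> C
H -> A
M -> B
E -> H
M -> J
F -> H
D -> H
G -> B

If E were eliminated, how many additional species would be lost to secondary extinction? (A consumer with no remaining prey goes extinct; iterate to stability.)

Remove E.
Every predator of it retains at least one other prey: M still has D, F; K still has D; H still has D, F.
No consumer loses all prey, so no secondary extinctions occur.

0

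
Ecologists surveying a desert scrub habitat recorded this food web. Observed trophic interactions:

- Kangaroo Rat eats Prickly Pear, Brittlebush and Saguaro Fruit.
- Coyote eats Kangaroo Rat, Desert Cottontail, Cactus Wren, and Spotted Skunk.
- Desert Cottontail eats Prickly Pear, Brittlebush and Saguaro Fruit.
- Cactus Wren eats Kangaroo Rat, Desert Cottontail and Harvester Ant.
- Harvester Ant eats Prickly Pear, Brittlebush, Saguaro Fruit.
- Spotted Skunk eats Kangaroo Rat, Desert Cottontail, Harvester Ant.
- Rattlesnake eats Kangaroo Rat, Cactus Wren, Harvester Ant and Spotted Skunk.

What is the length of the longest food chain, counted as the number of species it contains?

One longest chain: Prickly Pear → Desert Cottontail → Cactus Wren → Rattlesnake.
It has 4 species and 3 links.

4 species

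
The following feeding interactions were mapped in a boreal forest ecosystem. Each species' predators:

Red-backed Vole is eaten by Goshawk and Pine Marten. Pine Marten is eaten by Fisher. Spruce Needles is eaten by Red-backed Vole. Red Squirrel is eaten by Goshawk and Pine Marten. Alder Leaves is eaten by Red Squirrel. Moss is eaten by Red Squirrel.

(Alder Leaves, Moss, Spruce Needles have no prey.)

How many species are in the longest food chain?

4 species

One longest chain: Alder Leaves → Red Squirrel → Pine Marten → Fisher.
It has 4 species and 3 links.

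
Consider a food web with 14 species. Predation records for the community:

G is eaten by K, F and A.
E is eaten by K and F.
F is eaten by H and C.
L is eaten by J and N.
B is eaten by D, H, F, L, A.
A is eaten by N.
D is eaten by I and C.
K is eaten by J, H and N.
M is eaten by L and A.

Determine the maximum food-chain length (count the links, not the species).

2 links

One longest chain: G → K → N.
It has 3 species and 2 links.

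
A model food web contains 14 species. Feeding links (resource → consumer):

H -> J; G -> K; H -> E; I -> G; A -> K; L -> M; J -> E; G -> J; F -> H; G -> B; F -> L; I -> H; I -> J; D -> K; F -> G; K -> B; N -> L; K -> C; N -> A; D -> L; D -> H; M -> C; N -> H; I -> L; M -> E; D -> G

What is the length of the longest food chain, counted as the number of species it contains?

4 species

One longest chain: N → L → M → E.
It has 4 species and 3 links.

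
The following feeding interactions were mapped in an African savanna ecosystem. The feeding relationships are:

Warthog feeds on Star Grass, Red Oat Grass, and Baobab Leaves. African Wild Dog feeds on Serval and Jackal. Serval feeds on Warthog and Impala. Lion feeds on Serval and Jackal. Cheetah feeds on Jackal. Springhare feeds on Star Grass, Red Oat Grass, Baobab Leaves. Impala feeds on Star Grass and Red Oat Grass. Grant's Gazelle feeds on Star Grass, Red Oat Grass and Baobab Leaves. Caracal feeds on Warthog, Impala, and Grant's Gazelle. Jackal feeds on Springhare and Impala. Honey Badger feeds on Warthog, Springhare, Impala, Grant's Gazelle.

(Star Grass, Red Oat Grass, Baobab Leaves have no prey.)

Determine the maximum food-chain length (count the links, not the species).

One longest chain: Star Grass → Impala → Jackal → Cheetah.
It has 4 species and 3 links.

3 links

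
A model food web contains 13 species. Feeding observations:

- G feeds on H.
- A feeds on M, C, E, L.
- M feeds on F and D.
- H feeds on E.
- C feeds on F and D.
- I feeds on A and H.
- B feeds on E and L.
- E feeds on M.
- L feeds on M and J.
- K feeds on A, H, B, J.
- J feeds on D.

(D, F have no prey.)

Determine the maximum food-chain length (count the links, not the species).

4 links

One longest chain: D → M → E → H → I.
It has 5 species and 4 links.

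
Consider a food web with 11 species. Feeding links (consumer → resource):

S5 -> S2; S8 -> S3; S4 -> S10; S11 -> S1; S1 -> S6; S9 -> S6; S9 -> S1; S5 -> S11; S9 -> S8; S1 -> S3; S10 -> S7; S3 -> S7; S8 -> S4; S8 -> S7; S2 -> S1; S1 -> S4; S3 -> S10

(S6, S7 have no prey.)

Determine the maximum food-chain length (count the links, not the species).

5 links

One longest chain: S7 → S10 → S4 → S1 → S2 → S5.
It has 6 species and 5 links.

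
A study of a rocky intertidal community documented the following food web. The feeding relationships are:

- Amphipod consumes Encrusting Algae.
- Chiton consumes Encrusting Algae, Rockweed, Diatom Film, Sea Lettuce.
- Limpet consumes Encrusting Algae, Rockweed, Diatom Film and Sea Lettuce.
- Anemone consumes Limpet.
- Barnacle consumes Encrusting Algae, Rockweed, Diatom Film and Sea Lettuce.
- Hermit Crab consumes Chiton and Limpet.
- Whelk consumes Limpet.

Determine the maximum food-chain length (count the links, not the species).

2 links

One longest chain: Rockweed → Limpet → Whelk.
It has 3 species and 2 links.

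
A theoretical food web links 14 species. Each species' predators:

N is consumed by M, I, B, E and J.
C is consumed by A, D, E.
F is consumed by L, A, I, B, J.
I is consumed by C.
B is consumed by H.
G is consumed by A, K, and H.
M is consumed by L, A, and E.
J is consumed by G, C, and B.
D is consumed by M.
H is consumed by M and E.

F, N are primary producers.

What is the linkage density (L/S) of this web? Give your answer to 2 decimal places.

There are L = 27 links among S = 14 species.
L/S = 27/14 = 1.9286 ≈ 1.93.

L/S = 1.93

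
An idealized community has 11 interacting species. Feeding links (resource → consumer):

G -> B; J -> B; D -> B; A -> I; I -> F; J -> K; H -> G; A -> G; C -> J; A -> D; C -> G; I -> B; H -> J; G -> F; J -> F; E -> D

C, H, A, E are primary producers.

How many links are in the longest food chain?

One longest chain: A → D → B.
It has 3 species and 2 links.

2 links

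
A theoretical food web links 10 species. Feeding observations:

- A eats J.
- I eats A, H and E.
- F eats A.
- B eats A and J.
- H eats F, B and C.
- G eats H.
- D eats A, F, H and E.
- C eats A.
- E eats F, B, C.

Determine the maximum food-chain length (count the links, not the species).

One longest chain: J → A → B → H → D.
It has 5 species and 4 links.

4 links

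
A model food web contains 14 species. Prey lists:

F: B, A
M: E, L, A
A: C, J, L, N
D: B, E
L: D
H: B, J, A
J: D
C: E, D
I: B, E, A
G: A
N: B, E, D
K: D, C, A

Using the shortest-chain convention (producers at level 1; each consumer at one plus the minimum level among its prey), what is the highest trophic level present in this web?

4

Producers (level 1): B, E.
Following each consumer down to its lowest-level prey: E → C → A → G (levels 1 through 4).
All prey of G (A 3) are at level 3 or above, so G is at level 1 + 3 = 4.
Every consumer has at least one prey at level 3 or below, so none exceeds level 4.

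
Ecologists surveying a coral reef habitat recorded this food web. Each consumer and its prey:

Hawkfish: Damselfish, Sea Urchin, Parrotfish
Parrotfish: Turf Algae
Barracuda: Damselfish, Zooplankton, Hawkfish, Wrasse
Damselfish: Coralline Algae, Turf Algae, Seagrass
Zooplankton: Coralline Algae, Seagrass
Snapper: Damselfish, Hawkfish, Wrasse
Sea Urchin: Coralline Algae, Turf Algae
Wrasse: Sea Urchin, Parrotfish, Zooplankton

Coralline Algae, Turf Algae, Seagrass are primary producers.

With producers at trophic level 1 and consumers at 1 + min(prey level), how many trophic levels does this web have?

3

Producers (level 1): Coralline Algae, Turf Algae, Seagrass.
Following each consumer down to its lowest-level prey: Coralline Algae → Damselfish → Hawkfish (levels 1 through 3).
All prey of Hawkfish (Damselfish 2, Sea Urchin 2, Parrotfish 2) are at level 2 or above, so Hawkfish is at level 1 + 2 = 3.
Every consumer has at least one prey at level 2 or below, so none exceeds level 3.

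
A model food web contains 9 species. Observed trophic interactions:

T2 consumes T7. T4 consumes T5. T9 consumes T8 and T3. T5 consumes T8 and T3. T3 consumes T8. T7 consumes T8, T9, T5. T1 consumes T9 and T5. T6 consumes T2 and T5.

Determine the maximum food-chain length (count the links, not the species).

One longest chain: T8 → T3 → T9 → T7 → T2 → T6.
It has 6 species and 5 links.

5 links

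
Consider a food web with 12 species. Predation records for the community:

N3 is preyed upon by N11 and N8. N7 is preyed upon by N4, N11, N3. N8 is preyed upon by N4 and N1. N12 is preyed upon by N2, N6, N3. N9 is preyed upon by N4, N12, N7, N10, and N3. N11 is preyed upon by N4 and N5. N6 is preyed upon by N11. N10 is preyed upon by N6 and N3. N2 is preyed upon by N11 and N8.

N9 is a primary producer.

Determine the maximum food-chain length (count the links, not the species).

4 links

One longest chain: N9 → N12 → N2 → N8 → N1.
It has 5 species and 4 links.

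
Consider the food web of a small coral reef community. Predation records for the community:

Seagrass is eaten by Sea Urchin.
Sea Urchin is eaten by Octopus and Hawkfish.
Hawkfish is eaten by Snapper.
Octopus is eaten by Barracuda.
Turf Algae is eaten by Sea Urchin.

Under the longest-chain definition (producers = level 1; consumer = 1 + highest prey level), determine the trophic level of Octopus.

Turf Algae is a producer → level 1.
Sea Urchin eats Turf Algae (level 1); other prey at levels: Seagrass 1 → level 2.
Octopus eats Sea Urchin → level 3.

Trophic level 3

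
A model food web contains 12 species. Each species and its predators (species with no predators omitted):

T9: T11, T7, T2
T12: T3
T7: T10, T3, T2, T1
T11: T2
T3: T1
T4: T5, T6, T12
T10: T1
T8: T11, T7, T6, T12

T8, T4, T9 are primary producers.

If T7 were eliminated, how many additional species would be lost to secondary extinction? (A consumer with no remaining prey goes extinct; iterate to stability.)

1

Remove T7.
Round 1: T10 (all prey gone) → extinct.
No further losses. Total secondary extinctions: 1.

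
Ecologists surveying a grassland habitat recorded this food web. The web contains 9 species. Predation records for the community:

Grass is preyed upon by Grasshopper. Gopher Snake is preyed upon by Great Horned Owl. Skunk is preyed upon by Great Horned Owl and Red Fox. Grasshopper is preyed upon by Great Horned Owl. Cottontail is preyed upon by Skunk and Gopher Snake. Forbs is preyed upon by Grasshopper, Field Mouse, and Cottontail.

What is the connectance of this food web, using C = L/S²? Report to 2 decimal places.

C = 0.12

The web has S = 9 species and L = 10 feeding links.
C = L / S² = 10 / 81 = 0.1235 ≈ 0.12.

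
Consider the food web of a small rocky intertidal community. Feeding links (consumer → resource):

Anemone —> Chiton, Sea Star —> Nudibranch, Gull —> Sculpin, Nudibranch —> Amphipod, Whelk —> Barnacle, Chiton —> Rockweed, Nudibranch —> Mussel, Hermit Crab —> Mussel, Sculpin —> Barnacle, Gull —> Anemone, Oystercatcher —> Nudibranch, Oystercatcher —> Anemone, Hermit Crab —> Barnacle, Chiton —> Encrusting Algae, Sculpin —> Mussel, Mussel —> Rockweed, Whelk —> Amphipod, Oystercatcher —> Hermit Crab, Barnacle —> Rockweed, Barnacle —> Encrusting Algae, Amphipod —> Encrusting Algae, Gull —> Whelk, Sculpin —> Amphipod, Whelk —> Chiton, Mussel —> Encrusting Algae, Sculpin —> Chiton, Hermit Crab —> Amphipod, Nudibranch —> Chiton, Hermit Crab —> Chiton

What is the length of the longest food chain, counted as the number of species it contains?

4 species

One longest chain: Encrusting Algae → Chiton → Anemone → Gull.
It has 4 species and 3 links.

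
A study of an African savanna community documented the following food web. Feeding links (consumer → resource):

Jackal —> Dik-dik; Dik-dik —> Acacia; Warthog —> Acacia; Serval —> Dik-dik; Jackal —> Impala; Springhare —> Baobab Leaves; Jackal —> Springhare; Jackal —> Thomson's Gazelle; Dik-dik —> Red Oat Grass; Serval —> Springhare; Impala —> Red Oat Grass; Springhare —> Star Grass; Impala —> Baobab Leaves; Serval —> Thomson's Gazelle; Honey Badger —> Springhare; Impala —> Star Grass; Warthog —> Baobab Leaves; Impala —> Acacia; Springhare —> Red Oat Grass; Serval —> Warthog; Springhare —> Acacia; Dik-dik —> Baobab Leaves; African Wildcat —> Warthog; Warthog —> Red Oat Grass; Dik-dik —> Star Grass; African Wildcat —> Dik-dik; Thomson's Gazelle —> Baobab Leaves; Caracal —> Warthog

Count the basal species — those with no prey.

Basal species (no prey listed): Acacia, Baobab Leaves, Red Oat Grass, Star Grass.
Count: 4.

4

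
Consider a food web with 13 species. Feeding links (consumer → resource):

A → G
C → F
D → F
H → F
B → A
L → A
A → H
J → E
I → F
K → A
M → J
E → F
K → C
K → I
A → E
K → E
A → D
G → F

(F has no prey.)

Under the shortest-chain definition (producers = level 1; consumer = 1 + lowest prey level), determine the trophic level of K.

F is a producer → level 1.
I eats F → level 2.
K eats I → level 3.
No prey of K is below level 2, so 3 is the minimum.

Trophic level 3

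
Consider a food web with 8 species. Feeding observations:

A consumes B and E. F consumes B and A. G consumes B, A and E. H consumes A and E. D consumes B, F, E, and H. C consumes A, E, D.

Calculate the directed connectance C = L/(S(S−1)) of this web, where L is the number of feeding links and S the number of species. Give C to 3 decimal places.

The web has S = 8 species and L = 16 feeding links.
C = L / (S(S−1)) = 16 / 56 = 0.2857 ≈ 0.286.

C = 0.286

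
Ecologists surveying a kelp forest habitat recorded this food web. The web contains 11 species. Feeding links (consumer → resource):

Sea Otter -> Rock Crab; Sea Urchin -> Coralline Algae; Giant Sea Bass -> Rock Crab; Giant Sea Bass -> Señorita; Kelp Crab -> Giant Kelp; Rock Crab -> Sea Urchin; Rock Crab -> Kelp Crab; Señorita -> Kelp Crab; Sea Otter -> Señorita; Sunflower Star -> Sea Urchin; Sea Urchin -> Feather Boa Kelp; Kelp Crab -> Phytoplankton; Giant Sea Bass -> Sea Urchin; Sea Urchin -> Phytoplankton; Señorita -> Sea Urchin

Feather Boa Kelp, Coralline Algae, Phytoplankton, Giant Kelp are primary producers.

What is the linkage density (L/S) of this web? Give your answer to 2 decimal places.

There are L = 15 links among S = 11 species.
L/S = 15/11 = 1.3636 ≈ 1.36.

L/S = 1.36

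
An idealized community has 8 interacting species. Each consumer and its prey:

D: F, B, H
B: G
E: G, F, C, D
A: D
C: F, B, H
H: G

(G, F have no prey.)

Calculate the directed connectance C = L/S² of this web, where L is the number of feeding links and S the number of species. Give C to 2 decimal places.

The web has S = 8 species and L = 13 feeding links.
C = L / S² = 13 / 64 = 0.2031 ≈ 0.20.

C = 0.20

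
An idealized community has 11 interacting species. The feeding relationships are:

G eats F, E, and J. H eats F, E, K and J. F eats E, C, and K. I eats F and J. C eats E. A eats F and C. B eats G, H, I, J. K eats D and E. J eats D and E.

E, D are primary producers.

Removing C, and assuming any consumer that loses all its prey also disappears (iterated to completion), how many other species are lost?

Remove C.
Every predator of it retains at least one other prey: F still has E, K; A still has F.
No consumer loses all prey, so no secondary extinctions occur.

0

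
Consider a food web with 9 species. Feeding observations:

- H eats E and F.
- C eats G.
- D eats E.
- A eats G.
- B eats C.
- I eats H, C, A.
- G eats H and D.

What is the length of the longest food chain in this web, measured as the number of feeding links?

One longest chain: F → H → G → C → I.
It has 5 species and 4 links.

4 links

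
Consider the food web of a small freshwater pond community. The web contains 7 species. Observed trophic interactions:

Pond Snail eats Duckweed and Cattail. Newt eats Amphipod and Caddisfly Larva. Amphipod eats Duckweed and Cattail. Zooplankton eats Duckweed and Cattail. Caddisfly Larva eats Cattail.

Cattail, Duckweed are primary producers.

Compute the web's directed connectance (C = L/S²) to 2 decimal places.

C = 0.18

The web has S = 7 species and L = 9 feeding links.
C = L / S² = 9 / 49 = 0.1837 ≈ 0.18.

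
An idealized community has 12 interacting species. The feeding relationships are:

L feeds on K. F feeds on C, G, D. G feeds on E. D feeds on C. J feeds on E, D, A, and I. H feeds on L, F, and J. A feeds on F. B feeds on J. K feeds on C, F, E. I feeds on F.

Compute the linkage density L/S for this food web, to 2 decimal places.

L/S = 1.58

There are L = 19 links among S = 12 species.
L/S = 19/12 = 1.5833 ≈ 1.58.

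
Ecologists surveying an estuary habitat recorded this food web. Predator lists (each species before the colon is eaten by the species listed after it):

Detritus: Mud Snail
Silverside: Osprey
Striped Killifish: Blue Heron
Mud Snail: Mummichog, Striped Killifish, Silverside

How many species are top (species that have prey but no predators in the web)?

3

Top species (has prey, but nothing eats it): Mummichog, Blue Heron, Osprey.
Count: 3.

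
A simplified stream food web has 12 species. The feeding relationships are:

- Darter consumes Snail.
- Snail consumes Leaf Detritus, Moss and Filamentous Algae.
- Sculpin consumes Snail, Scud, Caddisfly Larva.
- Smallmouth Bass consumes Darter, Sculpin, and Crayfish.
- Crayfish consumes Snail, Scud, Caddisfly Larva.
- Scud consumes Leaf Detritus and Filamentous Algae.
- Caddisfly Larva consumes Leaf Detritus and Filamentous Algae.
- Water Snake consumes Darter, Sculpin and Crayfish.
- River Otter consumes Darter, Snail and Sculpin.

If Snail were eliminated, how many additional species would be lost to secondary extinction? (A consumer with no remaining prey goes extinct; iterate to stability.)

1

Remove Snail.
Round 1: Darter (all prey gone) → extinct.
No further losses. Total secondary extinctions: 1.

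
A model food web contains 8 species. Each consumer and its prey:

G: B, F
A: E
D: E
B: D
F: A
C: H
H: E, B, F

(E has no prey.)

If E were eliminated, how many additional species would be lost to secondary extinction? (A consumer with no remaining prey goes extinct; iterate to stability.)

7

Remove E.
Round 1: D (all prey gone), A (all prey gone) → extinct.
Round 2: B (all prey gone), F (all prey gone) → extinct.
Round 3: H (all prey gone), G (all prey gone) → extinct.
Round 4: C (all prey gone) → extinct.
No further losses. Total secondary extinctions: 7.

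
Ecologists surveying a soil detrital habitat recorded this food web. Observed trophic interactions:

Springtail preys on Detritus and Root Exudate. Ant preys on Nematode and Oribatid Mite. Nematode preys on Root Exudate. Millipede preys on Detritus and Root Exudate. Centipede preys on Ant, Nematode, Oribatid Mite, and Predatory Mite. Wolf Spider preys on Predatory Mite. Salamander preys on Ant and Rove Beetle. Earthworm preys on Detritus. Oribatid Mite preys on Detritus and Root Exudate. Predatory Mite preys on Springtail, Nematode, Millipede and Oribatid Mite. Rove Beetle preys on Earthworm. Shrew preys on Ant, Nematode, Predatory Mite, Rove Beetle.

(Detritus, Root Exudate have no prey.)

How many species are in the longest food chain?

4 species

One longest chain: Root Exudate → Nematode → Predatory Mite → Wolf Spider.
It has 4 species and 3 links.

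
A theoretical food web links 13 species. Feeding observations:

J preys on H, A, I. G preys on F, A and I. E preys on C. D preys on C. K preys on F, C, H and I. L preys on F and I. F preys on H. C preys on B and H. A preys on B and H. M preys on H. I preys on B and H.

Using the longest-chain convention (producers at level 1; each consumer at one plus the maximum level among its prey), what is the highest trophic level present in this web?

3

Producers (level 1): H, B.
H → C → K gives K level 3.
No species has a prey at level 3, so no species reaches level 4.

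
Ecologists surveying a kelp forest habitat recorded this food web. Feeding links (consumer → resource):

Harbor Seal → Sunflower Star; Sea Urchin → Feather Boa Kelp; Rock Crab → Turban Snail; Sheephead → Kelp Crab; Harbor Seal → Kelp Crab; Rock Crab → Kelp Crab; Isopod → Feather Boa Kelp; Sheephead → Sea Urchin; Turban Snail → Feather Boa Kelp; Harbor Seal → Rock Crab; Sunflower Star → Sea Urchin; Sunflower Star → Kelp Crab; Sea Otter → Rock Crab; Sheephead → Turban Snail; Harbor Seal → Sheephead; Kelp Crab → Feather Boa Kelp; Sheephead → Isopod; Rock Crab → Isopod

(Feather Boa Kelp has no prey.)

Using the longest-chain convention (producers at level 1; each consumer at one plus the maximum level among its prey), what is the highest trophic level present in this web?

4

Producers (level 1): Feather Boa Kelp.
Feather Boa Kelp → Turban Snail → Rock Crab → Harbor Seal gives Harbor Seal level 4.
No species has a prey at level 4, so no species reaches level 5.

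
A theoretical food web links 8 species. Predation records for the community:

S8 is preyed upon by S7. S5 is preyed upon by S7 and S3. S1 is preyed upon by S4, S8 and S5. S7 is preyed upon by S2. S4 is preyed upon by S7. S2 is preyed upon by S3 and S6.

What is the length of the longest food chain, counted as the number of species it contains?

5 species

One longest chain: S1 → S4 → S7 → S2 → S3.
It has 5 species and 4 links.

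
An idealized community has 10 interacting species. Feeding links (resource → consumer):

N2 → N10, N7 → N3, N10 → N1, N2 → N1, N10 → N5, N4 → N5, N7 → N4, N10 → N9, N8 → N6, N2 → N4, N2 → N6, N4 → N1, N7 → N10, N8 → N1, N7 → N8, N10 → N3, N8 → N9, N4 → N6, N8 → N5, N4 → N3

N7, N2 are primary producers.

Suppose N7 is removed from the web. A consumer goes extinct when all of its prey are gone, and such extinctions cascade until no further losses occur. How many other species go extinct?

Remove N7.
Round 1: N8 (all prey gone) → extinct.
No further losses. Total secondary extinctions: 1.

1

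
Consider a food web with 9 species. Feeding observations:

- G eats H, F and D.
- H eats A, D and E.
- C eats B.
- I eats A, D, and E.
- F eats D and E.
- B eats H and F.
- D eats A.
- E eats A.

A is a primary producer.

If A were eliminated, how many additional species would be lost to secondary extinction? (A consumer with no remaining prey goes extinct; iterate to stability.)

Remove A.
Round 1: D (all prey gone), E (all prey gone) → extinct.
Round 2: F (all prey gone), H (all prey gone), I (all prey gone) → extinct.
Round 3: G (all prey gone), B (all prey gone) → extinct.
Round 4: C (all prey gone) → extinct.
No further losses. Total secondary extinctions: 8.

8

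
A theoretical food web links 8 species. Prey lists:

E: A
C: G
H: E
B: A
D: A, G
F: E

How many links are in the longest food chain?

2 links

One longest chain: A → E → F.
It has 3 species and 2 links.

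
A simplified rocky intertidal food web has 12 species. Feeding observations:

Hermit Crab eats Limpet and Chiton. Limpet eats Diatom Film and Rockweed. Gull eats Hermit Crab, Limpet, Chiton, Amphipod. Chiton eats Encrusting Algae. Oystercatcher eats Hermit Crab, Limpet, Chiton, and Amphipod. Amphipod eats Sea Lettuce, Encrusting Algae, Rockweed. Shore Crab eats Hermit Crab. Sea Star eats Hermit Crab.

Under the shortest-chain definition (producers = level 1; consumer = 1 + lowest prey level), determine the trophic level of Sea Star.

Diatom Film is a producer → level 1.
Limpet eats Diatom Film → level 2.
Hermit Crab eats Limpet → level 3.
Sea Star eats Hermit Crab → level 4.
No prey of Sea Star is below level 3, so 4 is the minimum.

Trophic level 4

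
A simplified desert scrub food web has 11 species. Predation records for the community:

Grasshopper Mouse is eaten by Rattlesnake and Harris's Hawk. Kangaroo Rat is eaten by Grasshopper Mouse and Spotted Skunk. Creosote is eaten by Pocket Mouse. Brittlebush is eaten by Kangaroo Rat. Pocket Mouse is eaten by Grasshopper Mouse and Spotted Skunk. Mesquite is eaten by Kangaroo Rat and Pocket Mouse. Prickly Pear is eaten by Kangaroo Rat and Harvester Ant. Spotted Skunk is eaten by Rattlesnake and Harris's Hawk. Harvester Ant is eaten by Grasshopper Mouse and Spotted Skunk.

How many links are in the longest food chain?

One longest chain: Prickly Pear → Kangaroo Rat → Grasshopper Mouse → Harris's Hawk.
It has 4 species and 3 links.

3 links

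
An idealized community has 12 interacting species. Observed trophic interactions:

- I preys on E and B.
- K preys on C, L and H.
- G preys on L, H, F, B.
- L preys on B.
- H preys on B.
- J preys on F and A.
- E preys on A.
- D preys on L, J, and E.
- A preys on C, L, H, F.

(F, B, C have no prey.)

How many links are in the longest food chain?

One longest chain: B → L → A → E → I.
It has 5 species and 4 links.

4 links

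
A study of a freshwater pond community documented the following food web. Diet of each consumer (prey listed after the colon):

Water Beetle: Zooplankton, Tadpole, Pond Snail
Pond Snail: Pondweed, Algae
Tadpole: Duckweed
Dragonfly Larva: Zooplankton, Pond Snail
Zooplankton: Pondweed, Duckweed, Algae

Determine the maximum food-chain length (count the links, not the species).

2 links

One longest chain: Pondweed → Zooplankton → Dragonfly Larva.
It has 3 species and 2 links.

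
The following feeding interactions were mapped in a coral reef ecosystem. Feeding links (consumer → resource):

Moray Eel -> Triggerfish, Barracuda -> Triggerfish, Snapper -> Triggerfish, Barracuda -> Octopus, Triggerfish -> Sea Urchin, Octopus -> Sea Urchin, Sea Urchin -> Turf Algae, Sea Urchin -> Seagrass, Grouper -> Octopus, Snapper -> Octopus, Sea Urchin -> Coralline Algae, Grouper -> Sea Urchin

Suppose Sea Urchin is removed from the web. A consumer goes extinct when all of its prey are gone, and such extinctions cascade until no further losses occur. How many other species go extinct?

Remove Sea Urchin.
Round 1: Octopus (all prey gone), Triggerfish (all prey gone) → extinct.
Round 2: Grouper (all prey gone), Barracuda (all prey gone), Moray Eel (all prey gone), Snapper (all prey gone) → extinct.
No further losses. Total secondary extinctions: 6.

6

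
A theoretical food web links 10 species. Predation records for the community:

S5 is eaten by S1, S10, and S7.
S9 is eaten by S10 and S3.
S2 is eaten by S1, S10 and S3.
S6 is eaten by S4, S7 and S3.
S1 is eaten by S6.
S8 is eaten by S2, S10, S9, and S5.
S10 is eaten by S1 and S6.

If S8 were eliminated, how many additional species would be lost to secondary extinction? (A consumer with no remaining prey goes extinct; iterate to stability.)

Remove S8.
Round 1: S2 (all prey gone), S5 (all prey gone), S9 (all prey gone) → extinct.
Round 2: S10 (all prey gone) → extinct.
Round 3: S1 (all prey gone) → extinct.
Round 4: S6 (all prey gone) → extinct.
Round 5: S7 (all prey gone), S3 (all prey gone), S4 (all prey gone) → extinct.
No further losses. Total secondary extinctions: 9.

9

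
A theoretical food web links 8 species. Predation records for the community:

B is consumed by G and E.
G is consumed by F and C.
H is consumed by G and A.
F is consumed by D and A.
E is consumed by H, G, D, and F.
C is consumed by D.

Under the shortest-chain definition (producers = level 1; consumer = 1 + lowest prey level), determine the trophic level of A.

Trophic level 4

B is a producer → level 1.
E eats B → level 2.
H eats E → level 3.
A eats H → level 4.
No prey of A is below level 3, so 4 is the minimum.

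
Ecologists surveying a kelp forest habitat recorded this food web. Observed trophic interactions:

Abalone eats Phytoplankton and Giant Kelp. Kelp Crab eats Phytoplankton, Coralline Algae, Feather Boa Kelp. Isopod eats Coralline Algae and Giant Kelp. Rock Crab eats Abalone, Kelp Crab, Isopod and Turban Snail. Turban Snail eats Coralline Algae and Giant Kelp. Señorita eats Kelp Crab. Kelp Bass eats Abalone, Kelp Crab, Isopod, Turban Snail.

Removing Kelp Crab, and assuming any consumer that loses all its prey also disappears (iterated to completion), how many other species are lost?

1

Remove Kelp Crab.
Round 1: Señorita (all prey gone) → extinct.
No further losses. Total secondary extinctions: 1.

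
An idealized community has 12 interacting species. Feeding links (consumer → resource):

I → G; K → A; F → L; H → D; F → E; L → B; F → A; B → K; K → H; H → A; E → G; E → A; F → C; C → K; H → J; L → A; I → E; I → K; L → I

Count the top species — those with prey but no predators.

1

Top species (has prey, but nothing eats it): F.
Count: 1.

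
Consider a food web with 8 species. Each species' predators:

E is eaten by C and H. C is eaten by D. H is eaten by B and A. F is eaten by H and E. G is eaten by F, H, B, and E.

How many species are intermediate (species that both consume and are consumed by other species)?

Intermediate species (has both prey and predators): F, E, C, H.
Count: 4.

4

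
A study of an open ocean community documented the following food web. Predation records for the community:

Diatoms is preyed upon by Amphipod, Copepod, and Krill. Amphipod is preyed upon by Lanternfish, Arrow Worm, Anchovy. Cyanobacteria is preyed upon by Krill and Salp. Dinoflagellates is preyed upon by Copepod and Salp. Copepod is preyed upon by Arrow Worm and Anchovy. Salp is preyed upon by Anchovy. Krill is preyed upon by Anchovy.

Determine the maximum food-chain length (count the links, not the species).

2 links

One longest chain: Diatoms → Copepod → Arrow Worm.
It has 3 species and 2 links.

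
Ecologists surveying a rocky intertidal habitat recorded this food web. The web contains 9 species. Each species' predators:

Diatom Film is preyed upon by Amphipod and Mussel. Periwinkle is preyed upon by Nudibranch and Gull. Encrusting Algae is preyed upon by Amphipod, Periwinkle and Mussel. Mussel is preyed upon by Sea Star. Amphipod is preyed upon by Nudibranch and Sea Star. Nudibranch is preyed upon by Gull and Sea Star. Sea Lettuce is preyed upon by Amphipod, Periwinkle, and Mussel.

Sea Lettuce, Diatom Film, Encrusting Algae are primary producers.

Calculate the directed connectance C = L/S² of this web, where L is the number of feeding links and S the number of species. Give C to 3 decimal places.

C = 0.185

The web has S = 9 species and L = 15 feeding links.
C = L / S² = 15 / 81 = 0.1852 ≈ 0.185.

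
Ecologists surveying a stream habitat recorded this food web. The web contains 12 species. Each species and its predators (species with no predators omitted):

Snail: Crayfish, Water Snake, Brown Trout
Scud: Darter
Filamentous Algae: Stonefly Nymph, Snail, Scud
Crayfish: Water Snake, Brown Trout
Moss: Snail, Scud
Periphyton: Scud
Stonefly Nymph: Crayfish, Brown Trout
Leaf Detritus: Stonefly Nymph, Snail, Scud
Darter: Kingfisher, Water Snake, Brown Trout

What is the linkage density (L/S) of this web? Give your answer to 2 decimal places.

There are L = 20 links among S = 12 species.
L/S = 20/12 = 1.6667 ≈ 1.67.

L/S = 1.67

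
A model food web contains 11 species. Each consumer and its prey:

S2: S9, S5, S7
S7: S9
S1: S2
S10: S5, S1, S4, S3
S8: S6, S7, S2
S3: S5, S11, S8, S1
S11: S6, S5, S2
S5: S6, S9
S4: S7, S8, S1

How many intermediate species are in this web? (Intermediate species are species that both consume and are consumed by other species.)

Intermediate species (has both prey and predators): S5, S7, S2, S11, S8, S1, S4, S3.
Count: 8.

8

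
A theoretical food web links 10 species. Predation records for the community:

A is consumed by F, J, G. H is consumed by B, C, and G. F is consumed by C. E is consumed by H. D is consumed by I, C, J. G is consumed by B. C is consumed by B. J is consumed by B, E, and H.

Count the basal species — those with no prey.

2

Basal species (no prey listed): A, D.
Count: 2.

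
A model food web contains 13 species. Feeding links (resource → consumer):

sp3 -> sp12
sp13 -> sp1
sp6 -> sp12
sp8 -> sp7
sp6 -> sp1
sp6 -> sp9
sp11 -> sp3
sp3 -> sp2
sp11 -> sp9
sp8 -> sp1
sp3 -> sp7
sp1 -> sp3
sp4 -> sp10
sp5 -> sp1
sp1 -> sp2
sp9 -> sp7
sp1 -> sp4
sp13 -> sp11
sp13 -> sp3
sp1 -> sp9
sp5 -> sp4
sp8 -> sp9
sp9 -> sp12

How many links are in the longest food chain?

One longest chain: sp6 → sp1 → sp4 → sp10.
It has 4 species and 3 links.

3 links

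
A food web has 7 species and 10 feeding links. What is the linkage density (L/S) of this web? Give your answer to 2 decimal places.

L/S = 1.43

There are L = 10 links among S = 7 species.
L/S = 10/7 = 1.4286 ≈ 1.43.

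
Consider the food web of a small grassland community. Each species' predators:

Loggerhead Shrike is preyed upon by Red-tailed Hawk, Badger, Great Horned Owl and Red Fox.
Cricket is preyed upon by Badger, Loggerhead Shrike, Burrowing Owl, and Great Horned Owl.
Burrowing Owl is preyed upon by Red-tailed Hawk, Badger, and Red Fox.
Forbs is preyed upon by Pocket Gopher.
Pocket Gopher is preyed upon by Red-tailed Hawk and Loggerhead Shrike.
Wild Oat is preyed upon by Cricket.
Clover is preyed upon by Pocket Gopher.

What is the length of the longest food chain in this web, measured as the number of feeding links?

3 links

One longest chain: Forbs → Pocket Gopher → Loggerhead Shrike → Red-tailed Hawk.
It has 4 species and 3 links.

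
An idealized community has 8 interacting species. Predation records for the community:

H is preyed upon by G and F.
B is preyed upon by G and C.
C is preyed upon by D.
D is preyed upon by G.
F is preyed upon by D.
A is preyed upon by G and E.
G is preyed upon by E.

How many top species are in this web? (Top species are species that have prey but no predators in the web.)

Top species (has prey, but nothing eats it): E.
Count: 1.

1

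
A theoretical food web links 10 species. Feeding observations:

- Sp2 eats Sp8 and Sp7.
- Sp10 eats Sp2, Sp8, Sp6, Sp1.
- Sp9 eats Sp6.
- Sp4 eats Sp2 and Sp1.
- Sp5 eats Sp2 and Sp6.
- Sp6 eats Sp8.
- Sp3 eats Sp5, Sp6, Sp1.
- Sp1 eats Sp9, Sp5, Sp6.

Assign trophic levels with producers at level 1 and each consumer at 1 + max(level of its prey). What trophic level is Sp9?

Trophic level 3

Sp8 is a producer → level 1.
Sp6 eats Sp8 → level 2.
Sp9 eats Sp6 → level 3.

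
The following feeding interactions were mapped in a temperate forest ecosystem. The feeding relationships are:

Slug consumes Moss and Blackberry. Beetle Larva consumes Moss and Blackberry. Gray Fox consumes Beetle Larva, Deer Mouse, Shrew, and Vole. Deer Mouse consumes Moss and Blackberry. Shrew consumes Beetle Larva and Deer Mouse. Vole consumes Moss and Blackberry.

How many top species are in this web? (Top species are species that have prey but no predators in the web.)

Top species (has prey, but nothing eats it): Slug, Gray Fox.
Count: 2.

2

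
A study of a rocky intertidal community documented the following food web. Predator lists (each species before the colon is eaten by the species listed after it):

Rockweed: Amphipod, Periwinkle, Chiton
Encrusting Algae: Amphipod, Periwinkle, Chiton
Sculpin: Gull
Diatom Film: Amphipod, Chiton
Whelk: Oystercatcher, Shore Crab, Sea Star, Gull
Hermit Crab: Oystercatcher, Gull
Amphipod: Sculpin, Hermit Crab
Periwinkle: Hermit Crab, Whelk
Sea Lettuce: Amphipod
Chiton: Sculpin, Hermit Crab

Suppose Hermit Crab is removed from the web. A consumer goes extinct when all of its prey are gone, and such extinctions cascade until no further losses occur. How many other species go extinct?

Remove Hermit Crab.
Every predator of it retains at least one other prey: Oystercatcher still has Whelk; Gull still has Sculpin, Whelk.
No consumer loses all prey, so no secondary extinctions occur.

0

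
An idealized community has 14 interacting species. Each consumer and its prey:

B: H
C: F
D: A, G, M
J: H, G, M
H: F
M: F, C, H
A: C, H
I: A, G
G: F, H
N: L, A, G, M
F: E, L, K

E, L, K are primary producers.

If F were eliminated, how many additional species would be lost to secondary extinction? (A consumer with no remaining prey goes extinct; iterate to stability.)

Remove F.
Round 1: C (all prey gone), H (all prey gone) → extinct.
Round 2: B (all prey gone), A (all prey gone), G (all prey gone), M (all prey gone) → extinct.
Round 3: D (all prey gone), I (all prey gone), J (all prey gone) → extinct.
No further losses. Total secondary extinctions: 9.

9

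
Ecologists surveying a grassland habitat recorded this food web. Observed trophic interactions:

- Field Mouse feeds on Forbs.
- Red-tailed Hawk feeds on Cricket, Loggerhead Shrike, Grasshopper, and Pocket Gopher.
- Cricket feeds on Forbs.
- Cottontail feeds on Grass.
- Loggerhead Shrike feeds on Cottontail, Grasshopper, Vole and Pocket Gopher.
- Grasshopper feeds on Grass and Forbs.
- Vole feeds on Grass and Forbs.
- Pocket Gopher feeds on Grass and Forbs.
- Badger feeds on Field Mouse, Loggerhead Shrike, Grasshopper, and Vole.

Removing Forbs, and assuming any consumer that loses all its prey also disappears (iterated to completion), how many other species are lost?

Remove Forbs.
Round 1: Field Mouse (all prey gone), Cricket (all prey gone) → extinct.
No further losses. Total secondary extinctions: 2.

2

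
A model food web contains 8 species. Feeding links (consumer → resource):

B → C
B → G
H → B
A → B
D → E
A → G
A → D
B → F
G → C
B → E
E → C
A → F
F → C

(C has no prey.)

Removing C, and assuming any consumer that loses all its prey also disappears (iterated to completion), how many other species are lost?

Remove C.
Round 1: G (all prey gone), E (all prey gone), F (all prey gone) → extinct.
Round 2: B (all prey gone), D (all prey gone) → extinct.
Round 3: H (all prey gone), A (all prey gone) → extinct.
No further losses. Total secondary extinctions: 7.

7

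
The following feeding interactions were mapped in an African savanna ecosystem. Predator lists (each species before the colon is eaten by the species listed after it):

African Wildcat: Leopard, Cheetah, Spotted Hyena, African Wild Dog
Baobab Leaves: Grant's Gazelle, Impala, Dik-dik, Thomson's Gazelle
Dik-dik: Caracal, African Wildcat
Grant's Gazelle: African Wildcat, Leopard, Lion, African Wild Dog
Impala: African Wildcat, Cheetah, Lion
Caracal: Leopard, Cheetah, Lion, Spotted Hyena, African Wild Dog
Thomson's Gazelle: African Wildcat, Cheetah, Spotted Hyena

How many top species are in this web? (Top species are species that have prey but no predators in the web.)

5

Top species (has prey, but nothing eats it): Leopard, Cheetah, Lion, Spotted Hyena, African Wild Dog.
Count: 5.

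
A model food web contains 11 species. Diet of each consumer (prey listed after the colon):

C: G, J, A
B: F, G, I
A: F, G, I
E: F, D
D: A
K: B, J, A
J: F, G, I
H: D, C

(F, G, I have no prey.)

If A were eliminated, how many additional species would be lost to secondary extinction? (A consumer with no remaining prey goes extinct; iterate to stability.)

Remove A.
Round 1: D (all prey gone) → extinct.
No further losses. Total secondary extinctions: 1.

1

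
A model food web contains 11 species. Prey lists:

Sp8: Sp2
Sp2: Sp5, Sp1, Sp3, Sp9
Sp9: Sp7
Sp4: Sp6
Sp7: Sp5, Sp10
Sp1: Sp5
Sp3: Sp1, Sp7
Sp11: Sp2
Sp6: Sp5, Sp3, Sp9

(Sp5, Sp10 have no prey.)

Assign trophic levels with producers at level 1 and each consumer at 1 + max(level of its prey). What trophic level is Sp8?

Trophic level 5

Sp5 is a producer → level 1.
Sp1 eats Sp5 → level 2.
Sp3 eats Sp1 (level 2); other prey at levels: Sp7 2 → level 3.
Sp2 eats Sp3 (level 3); other prey at levels: Sp5 1, Sp1 2, Sp9 3 → level 4.
Sp8 eats Sp2 → level 5.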